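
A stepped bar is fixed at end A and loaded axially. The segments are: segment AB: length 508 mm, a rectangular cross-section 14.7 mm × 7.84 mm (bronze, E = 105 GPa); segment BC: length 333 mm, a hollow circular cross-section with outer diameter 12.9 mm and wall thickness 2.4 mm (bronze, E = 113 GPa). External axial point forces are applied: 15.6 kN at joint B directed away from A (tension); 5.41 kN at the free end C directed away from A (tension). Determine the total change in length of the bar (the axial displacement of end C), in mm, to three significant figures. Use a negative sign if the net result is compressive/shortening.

1.08 mm

Internal axial forces (sectioning from the free end, tension +): N_BC = 5.41 kN, N_AB = 21.01 kN.
A_AB = 115.2 mm².
A_BC = 79.17 mm².
δ_AB = 21010·508/(115.2·105000) = 0.882 mm
δ_BC = 5410·333/(79.17·113000) = 0.2014 mm
δ = Σδ_i = 1.083 mm.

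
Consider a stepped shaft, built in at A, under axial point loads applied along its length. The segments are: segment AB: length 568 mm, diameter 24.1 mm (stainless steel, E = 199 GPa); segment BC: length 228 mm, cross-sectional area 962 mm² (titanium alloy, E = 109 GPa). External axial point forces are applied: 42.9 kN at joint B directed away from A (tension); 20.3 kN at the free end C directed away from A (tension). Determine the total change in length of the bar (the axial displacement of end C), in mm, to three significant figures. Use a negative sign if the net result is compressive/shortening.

Internal axial forces (sectioning from the free end, tension +): N_BC = 20.3 kN, N_AB = 63.2 kN.
A_AB = 456.2 mm².
δ_AB = 63200·568/(456.2·199000) = 0.3954 mm
δ_BC = 20300·228/(962·109000) = 0.04414 mm
δ = Σδ_i = 0.4396 mm.

0.440 mm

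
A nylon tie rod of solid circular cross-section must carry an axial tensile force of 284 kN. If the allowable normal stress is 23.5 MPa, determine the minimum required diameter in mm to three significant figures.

124 mm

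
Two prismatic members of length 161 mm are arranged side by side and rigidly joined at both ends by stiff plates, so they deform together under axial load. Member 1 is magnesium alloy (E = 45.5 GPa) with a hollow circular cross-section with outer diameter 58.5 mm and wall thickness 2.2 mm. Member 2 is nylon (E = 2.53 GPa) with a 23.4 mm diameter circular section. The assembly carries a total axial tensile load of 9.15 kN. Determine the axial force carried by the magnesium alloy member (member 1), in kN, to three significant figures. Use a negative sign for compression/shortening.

A_1 = 389.1 mm².
A_2 = 430.1 mm².
Equal strain + equilibrium ⇒ each member carries load in proportion to AE: A₁E₁ = 17700000 N, A₂E₂ = 1088000 N, ΣAE = 18790000 N.
F₁ = P·A₁E₁/ΣAE = 9150·17700000/18790000 = 8620 N.

8.62 kN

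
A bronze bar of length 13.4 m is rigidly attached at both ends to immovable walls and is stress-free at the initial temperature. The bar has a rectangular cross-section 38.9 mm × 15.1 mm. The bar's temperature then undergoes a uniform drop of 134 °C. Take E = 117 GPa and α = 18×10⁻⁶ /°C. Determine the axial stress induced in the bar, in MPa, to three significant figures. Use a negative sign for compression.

282 MPa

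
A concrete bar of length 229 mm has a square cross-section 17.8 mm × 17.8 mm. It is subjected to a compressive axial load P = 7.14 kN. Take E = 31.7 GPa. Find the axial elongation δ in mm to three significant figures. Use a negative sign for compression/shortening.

-0.163 mm

A = 316.8 mm².
δ_mech = NL/(AE) = -7140·229/(316.8·31700) = -0.1628 mm.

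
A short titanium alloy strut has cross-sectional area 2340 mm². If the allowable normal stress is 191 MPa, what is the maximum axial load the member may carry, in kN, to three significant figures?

447 kN

P_max = σ_allow · A = 191 · 2340 = 446900 N = 446.9 kN.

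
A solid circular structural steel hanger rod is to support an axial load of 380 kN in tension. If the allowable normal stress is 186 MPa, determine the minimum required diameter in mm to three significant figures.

51.0 mm

Required area A ≥ P/σ_allow = 380000/186 = 2043 mm².
For a solid circular section, d ≥ √(4A/π) = 51 mm.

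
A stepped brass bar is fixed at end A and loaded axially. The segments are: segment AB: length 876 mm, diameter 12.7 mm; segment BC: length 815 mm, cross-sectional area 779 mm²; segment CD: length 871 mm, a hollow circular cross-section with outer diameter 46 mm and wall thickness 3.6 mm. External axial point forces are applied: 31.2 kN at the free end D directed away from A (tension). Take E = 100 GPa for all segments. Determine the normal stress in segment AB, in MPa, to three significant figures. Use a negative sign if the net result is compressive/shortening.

Internal axial forces (sectioning from the free end, tension +): N_CD = 31.2 kN, N_BC = 31.2 kN, N_AB = 31.2 kN.
A_AB = 126.7 mm².
σ_AB = N_AB/A_AB = 31200/126.7 = 246.3 MPa.

246 MPa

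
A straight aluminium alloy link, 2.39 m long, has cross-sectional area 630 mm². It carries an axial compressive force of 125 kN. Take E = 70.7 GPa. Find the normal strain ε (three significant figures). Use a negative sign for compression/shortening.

σ = N/A = -198.4 MPa; ε = σ/E = -198.4/70700 = -2.806e-03.

-0.00281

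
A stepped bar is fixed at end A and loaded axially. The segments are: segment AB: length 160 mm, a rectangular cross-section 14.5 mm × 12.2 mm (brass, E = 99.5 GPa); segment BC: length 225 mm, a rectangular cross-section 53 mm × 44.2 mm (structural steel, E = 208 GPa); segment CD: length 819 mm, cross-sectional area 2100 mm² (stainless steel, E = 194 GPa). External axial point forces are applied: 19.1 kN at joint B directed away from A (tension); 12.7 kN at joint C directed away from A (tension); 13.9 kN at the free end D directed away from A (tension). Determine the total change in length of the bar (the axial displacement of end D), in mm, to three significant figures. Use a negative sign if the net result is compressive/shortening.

0.456 mm

Internal axial forces (sectioning from the free end, tension +): N_CD = 13.9 kN, N_BC = 26.6 kN, N_AB = 45.7 kN.
A_AB = 176.9 mm².
A_BC = 2343 mm².
δ_AB = 45700·160/(176.9·99500) = 0.4154 mm
δ_BC = 26600·225/(2343·208000) = 0.01228 mm
δ_CD = 13900·819/(2100·194000) = 0.02794 mm
δ = Σδ_i = 0.4556 mm.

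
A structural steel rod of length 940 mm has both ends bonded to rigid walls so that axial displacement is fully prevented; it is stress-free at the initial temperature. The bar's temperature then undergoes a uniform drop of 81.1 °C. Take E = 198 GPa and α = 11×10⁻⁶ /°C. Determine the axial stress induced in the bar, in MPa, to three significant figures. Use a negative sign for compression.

177 MPa

Free thermal expansion αLΔT = 11e-6 · 940 · -81.1 = -0.8386 mm.
The walls impose strain ε = −(-0.8386)/940 = 8.9210e-04; σ = Eε = 198000 · 8.9210e-04 = 176.6 MPa.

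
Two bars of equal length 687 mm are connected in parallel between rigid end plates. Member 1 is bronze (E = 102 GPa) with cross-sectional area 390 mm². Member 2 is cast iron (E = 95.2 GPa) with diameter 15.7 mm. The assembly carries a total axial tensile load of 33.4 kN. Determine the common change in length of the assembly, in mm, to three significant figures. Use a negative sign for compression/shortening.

0.394 mm

A_2 = 193.6 mm².
Equal strain + equilibrium ⇒ each member carries load in proportion to AE: A₁E₁ = 39780000 N, A₂E₂ = 18430000 N, ΣAE = 58210000 N.
δ = PL/ΣAE = 33400·687/58210000 = 0.3942 mm.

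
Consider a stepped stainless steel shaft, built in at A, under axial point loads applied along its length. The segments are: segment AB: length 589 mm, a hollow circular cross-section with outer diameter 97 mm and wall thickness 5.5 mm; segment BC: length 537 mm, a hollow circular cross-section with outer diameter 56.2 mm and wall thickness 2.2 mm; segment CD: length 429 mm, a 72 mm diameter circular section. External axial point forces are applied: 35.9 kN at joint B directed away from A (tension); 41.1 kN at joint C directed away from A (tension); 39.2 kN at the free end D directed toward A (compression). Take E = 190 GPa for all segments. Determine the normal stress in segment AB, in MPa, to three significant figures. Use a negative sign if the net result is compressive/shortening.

23.9 MPa

Internal axial forces (sectioning from the free end, tension +): N_CD = -39.2 kN, N_BC = 1.9 kN, N_AB = 37.8 kN.
A_AB = 1581 mm².
σ_AB = N_AB/A_AB = 37800/1581 = 23.91 MPa.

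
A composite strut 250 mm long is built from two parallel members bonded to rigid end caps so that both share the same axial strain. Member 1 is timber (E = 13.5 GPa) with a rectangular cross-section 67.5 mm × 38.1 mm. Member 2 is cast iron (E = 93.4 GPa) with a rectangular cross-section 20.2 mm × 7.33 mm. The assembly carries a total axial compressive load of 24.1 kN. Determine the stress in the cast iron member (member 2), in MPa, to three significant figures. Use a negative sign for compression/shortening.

A_1 = 2572 mm².
A_2 = 148.1 mm².
Equal strain + equilibrium ⇒ each member carries load in proportion to AE: A₁E₁ = 34720000 N, A₂E₂ = 13830000 N, ΣAE = 48550000 N.
σ₂ = P·E₂/ΣAE = -24100·93400/48550000 = -46.37 MPa.

-46.4 MPa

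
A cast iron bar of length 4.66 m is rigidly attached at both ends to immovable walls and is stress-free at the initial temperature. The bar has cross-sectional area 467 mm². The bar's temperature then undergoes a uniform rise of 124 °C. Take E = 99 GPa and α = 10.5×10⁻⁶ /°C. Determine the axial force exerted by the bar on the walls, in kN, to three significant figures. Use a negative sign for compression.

Free thermal expansion αLΔT = 10.5e-6 · 4660 · 124 = 6.067 mm.
The walls impose strain ε = −(6.067)/4660 = -1.3020e-03; σ = Eε = 99000 · -1.3020e-03 = -128.9 MPa.
Wall reaction R = σ·A = -128.9·467 = -60200 N = -60.2 kN.

-60.2 kN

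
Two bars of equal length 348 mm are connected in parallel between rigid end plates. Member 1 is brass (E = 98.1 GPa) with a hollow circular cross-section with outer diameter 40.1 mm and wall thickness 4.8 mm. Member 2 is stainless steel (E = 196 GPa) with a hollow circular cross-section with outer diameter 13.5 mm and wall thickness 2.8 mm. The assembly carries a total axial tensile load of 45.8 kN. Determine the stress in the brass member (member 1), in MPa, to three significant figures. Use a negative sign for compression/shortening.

A_1 = 532.3 mm².
A_2 = 94.12 mm².
Equal strain + equilibrium ⇒ each member carries load in proportion to AE: A₁E₁ = 52220000 N, A₂E₂ = 18450000 N, ΣAE = 70670000 N.
σ₁ = P·E₁/ΣAE = 45800·98100/70670000 = 63.58 MPa.

63.6 MPa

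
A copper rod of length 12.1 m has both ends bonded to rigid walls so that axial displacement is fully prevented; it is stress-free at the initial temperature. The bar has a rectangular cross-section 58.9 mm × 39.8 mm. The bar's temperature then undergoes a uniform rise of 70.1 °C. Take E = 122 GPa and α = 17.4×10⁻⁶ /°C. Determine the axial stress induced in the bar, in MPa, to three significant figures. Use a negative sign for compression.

-149 MPa

Free thermal expansion αLΔT = 17.4e-6 · 12100 · 70.1 = 14.76 mm.
The walls impose strain ε = −(14.76)/12100 = -1.2197e-03; σ = Eε = 122000 · -1.2197e-03 = -148.8 MPa.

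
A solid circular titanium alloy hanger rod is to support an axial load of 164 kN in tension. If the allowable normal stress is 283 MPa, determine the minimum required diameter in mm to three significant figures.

27.2 mm

Required area A ≥ P/σ_allow = 164000/283 = 579.5 mm².
For a solid circular section, d ≥ √(4A/π) = 27.16 mm.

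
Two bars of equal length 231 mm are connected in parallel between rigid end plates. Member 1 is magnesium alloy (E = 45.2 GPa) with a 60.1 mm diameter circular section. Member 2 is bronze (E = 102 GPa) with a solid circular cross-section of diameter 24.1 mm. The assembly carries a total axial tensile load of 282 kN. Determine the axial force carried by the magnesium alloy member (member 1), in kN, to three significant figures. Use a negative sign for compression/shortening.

207 kN

A_1 = 2837 mm².
A_2 = 456.2 mm².
Equal strain + equilibrium ⇒ each member carries load in proportion to AE: A₁E₁ = 128200000 N, A₂E₂ = 46530000 N, ΣAE = 174800000 N.
F₁ = P·A₁E₁/ΣAE = 282000·128200000/174800000 = 206900 N.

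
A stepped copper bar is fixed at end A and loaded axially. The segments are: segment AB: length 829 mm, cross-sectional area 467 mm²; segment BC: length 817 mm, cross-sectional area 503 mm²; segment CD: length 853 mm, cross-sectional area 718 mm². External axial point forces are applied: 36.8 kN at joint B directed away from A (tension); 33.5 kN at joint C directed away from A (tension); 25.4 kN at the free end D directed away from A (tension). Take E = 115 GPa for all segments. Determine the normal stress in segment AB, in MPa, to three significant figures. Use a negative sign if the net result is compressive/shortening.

205 MPa

Internal axial forces (sectioning from the free end, tension +): N_CD = 25.4 kN, N_BC = 58.9 kN, N_AB = 95.7 kN.
σ_AB = N_AB/A_AB = 95700/467 = 204.9 MPa.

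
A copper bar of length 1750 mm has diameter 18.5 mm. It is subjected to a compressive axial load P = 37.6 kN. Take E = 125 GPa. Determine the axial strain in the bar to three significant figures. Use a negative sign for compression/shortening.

A = 268.8 mm².
σ = N/A = -139.9 MPa; ε = σ/E = -139.9/125000 = -1.119e-03.

-0.00112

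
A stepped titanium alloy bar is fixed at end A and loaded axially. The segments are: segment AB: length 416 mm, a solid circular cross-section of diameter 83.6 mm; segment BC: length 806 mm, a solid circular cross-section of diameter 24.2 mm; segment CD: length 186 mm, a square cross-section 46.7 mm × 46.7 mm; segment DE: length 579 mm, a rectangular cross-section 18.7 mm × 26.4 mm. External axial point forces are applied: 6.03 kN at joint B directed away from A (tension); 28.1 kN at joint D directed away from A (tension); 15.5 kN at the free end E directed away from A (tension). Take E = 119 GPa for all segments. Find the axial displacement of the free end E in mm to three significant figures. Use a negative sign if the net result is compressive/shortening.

0.858 mm

Internal axial forces (sectioning from the free end, tension +): N_DE = 15.5 kN, N_CD = 43.6 kN, N_BC = 43.6 kN, N_AB = 49.63 kN.
A_AB = 5489 mm².
A_BC = 460 mm².
A_CD = 2181 mm².
A_DE = 493.7 mm².
δ_AB = 49630·416/(5489·119000) = 0.03161 mm
δ_BC = 43600·806/(460·119000) = 0.642 mm
δ_CD = 43600·186/(2181·119000) = 0.03125 mm
δ_DE = 15500·579/(493.7·119000) = 0.1528 mm
δ = Σδ_i = 0.8576 mm.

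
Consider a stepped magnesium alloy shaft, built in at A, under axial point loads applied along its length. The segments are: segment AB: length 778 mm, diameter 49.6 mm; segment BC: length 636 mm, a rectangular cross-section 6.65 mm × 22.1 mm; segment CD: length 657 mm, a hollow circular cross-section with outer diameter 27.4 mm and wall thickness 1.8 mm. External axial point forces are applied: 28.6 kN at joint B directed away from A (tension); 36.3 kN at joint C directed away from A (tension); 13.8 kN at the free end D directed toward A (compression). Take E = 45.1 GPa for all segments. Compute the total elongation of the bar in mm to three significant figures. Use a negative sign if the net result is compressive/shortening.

1.23 mm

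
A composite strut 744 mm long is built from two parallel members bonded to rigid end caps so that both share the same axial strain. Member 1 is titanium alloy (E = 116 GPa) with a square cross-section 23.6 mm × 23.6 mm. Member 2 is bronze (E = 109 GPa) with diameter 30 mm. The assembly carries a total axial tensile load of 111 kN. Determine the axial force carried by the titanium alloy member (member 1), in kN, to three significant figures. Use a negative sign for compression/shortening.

A_1 = 557 mm².
A_2 = 706.9 mm².
Equal strain + equilibrium ⇒ each member carries load in proportion to AE: A₁E₁ = 64610000 N, A₂E₂ = 77050000 N, ΣAE = 141700000 N.
F₁ = P·A₁E₁/ΣAE = 111000·64610000/141700000 = 50630 N.

50.6 kN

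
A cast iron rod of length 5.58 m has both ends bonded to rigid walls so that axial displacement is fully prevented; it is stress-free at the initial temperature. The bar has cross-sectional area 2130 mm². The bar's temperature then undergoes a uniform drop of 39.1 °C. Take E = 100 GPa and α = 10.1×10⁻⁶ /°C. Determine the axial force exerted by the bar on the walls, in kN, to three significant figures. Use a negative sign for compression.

84.1 kN

Free thermal expansion αLΔT = 10.1e-6 · 5580 · -39.1 = -2.204 mm.
The walls impose strain ε = −(-2.204)/5580 = 3.9491e-04; σ = Eε = 100000 · 3.9491e-04 = 39.49 MPa.
Wall reaction R = σ·A = 39.49·2130 = 84120 N = 84.12 kN.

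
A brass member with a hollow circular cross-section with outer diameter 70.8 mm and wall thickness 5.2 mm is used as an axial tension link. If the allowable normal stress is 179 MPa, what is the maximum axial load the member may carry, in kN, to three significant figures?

192 kN

A = 1072 mm².
P_max = σ_allow · A = 179 · 1072 = 191800 N = 191.8 kN.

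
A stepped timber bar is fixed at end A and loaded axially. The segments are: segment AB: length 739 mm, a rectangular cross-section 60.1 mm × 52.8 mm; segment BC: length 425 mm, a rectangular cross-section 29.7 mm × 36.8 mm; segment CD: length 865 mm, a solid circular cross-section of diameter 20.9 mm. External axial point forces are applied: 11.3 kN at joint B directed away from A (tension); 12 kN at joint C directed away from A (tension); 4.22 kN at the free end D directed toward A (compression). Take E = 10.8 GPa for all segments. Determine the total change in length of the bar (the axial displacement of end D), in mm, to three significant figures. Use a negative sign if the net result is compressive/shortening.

-0.294 mm

Internal axial forces (sectioning from the free end, tension +): N_CD = -4.22 kN, N_BC = 7.78 kN, N_AB = 19.08 kN.
A_AB = 3173 mm².
A_BC = 1093 mm².
A_CD = 343.1 mm².
δ_AB = 19080·739/(3173·10800) = 0.4114 mm
δ_BC = 7780·425/(1093·10800) = 0.2801 mm
δ_CD = -4220·865/(343.1·10800) = -0.9852 mm
δ = Σδ_i = -0.2937 mm.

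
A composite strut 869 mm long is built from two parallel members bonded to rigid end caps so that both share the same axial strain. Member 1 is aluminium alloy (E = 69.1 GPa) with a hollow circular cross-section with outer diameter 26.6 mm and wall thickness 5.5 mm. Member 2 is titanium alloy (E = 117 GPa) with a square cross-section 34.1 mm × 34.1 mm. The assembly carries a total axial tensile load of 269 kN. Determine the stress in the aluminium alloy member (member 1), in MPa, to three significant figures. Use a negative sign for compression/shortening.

A_1 = 364.6 mm².
A_2 = 1163 mm².
Equal strain + equilibrium ⇒ each member carries load in proportion to AE: A₁E₁ = 25190000 N, A₂E₂ = 136000000 N, ΣAE = 161200000 N.
σ₁ = P·E₁/ΣAE = 269000·69100/161200000 = 115.3 MPa.

115 MPa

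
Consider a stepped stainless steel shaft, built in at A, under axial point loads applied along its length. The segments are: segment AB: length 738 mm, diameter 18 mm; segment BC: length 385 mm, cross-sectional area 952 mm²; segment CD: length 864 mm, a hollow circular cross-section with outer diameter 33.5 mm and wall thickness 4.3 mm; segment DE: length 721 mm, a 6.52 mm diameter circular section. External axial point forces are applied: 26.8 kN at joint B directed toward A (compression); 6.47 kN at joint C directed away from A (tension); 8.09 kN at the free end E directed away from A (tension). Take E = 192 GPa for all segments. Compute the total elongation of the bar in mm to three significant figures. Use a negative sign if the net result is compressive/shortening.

Internal axial forces (sectioning from the free end, tension +): N_DE = 8.09 kN, N_CD = 8.09 kN, N_BC = 14.56 kN, N_AB = -12.24 kN.
A_AB = 254.5 mm².
A_CD = 394.5 mm².
A_DE = 33.39 mm².
δ_AB = -12240·738/(254.5·192000) = -0.1849 mm
δ_BC = 14560·385/(952·192000) = 0.03067 mm
δ_CD = 8090·864/(394.5·192000) = 0.09229 mm
δ_DE = 8090·721/(33.39·192000) = 0.9099 mm
δ = Σδ_i = 0.848 mm.

0.848 mm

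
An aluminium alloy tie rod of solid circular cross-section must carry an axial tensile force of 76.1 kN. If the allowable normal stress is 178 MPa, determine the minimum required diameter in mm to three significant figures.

23.3 mm

Required area A ≥ P/σ_allow = 76100/178 = 427.5 mm².
For a solid circular section, d ≥ √(4A/π) = 23.33 mm.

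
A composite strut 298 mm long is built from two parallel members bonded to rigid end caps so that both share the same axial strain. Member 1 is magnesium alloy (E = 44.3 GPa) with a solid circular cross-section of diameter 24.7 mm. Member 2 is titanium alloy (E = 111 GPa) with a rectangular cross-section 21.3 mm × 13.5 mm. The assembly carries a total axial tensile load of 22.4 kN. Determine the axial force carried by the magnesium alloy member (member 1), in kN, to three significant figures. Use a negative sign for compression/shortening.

A_1 = 479.2 mm².
A_2 = 287.6 mm².
Equal strain + equilibrium ⇒ each member carries load in proportion to AE: A₁E₁ = 21230000 N, A₂E₂ = 31920000 N, ΣAE = 53140000 N.
F₁ = P·A₁E₁/ΣAE = 22400·21230000/53140000 = 8947 N.

8.95 kN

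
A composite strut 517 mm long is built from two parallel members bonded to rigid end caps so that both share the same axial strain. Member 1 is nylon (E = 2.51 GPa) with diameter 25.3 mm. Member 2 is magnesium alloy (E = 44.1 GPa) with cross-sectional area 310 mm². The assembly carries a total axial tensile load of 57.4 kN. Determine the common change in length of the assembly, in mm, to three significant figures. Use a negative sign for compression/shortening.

1.99 mm

A_1 = 502.7 mm².
Equal strain + equilibrium ⇒ each member carries load in proportion to AE: A₁E₁ = 1262000 N, A₂E₂ = 13670000 N, ΣAE = 14930000 N.
δ = PL/ΣAE = 57400·517/14930000 = 1.987 mm.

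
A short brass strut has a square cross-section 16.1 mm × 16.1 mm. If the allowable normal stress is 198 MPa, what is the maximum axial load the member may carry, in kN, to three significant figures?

51.3 kN

A = 259.2 mm².
P_max = σ_allow · A = 198 · 259.2 = 51320 N = 51.32 kN.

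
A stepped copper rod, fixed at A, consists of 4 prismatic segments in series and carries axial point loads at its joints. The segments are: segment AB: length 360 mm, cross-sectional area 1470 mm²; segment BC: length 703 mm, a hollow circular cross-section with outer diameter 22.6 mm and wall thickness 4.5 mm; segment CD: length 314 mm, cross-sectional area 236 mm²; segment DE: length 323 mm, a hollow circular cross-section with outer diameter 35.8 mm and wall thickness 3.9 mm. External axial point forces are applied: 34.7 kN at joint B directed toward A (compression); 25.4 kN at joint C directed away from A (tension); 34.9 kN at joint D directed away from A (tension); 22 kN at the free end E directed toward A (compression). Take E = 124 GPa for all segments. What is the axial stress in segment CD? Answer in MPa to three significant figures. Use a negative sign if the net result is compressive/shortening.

Internal axial forces (sectioning from the free end, tension +): N_DE = -22 kN, N_CD = 12.9 kN, N_BC = 38.3 kN, N_AB = 3.6 kN.
σ_CD = N_CD/A_CD = 12900/236 = 54.66 MPa.

54.7 MPa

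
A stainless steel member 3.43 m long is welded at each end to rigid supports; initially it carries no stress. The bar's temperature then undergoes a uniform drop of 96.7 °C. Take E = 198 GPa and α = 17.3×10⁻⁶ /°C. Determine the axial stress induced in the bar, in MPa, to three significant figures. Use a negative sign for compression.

331 MPa

Free thermal expansion αLΔT = 17.3e-6 · 3430 · -96.7 = -5.738 mm.
The walls impose strain ε = −(-5.738)/3430 = 1.6729e-03; σ = Eε = 198000 · 1.6729e-03 = 331.2 MPa.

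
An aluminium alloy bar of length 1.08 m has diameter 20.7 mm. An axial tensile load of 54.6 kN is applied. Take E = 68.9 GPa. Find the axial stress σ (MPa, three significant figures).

A = 336.5 mm².
σ = N/A = 54600/336.5 = 162.2 MPa.

162 MPa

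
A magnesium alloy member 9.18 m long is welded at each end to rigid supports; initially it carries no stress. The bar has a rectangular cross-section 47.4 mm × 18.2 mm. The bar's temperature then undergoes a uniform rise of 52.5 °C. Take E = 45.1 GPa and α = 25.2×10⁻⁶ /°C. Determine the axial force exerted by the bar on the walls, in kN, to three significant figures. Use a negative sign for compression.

-51.5 kN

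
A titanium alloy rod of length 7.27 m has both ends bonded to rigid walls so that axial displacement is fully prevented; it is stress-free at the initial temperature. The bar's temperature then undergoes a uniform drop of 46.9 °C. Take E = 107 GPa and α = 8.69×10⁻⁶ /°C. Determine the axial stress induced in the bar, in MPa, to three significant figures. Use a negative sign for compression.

43.6 MPa

Free thermal expansion αLΔT = 8.69e-6 · 7270 · -46.9 = -2.963 mm.
The walls impose strain ε = −(-2.963)/7270 = 4.0756e-04; σ = Eε = 107000 · 4.0756e-04 = 43.61 MPa.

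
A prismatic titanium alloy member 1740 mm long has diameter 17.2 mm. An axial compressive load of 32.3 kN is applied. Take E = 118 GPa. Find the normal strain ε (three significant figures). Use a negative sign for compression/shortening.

A = 232.4 mm².
σ = N/A = -139 MPa; ε = σ/E = -139/118000 = -1.178e-03.

-0.00118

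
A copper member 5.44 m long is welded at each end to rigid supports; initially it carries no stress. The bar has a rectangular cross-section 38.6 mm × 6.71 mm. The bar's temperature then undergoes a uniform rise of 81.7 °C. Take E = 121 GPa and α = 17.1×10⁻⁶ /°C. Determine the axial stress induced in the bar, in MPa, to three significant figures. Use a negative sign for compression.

-169 MPa

Free thermal expansion αLΔT = 17.1e-6 · 5440 · 81.7 = 7.6 mm.
The walls impose strain ε = −(7.6)/5440 = -1.3971e-03; σ = Eε = 121000 · -1.3971e-03 = -169 MPa.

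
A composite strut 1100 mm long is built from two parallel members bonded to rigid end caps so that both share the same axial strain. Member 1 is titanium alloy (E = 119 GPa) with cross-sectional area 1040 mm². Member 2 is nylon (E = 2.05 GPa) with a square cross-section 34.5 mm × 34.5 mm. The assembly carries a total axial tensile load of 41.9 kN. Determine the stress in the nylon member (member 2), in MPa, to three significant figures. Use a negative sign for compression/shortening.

A_2 = 1190 mm².
Equal strain + equilibrium ⇒ each member carries load in proportion to AE: A₁E₁ = 123800000 N, A₂E₂ = 2440000 N, ΣAE = 126200000 N.
σ₂ = P·E₂/ΣAE = 41900·2050/126200000 = 0.6806 MPa.

0.681 MPa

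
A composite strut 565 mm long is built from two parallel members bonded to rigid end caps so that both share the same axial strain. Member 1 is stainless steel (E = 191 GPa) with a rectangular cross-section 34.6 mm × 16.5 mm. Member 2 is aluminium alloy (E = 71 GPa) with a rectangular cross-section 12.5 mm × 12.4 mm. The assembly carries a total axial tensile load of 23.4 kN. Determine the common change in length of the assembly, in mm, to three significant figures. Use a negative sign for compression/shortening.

0.110 mm

A_1 = 570.9 mm².
A_2 = 155 mm².
Equal strain + equilibrium ⇒ each member carries load in proportion to AE: A₁E₁ = 109000000 N, A₂E₂ = 11000000 N, ΣAE = 120000000 N.
δ = PL/ΣAE = 23400·565/120000000 = 0.1101 mm.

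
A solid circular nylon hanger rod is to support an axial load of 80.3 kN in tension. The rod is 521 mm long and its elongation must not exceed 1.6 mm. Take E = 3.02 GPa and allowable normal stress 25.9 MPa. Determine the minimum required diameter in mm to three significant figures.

Required area A ≥ P/σ_allow = 80300/25.9 = 3100 mm².
For a solid circular section, d ≥ √(4A/π) = 62.83 mm.
Elongation limit: A ≥ PL/(Eδ_allow) = 80300·521/(3020·1.6) = 8658 mm² ⇒ d ≥ 105 mm.
The elongation limit governs.

105 mm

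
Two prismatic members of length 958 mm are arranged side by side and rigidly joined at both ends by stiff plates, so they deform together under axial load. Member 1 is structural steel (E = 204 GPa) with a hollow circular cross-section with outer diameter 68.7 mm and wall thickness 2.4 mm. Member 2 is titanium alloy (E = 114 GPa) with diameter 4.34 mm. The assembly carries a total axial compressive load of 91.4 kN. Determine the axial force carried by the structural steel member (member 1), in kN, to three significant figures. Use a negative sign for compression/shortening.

A_1 = 499.9 mm².
A_2 = 14.79 mm².
Equal strain + equilibrium ⇒ each member carries load in proportion to AE: A₁E₁ = 102000000 N, A₂E₂ = 1686000 N, ΣAE = 103700000 N.
F₁ = P·A₁E₁/ΣAE = -91400·102000000/103700000 = -89910 N.

-89.9 kN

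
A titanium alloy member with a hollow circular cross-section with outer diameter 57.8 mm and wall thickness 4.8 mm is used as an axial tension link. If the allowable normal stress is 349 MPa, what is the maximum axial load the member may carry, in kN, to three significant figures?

A = 799.2 mm².
P_max = σ_allow · A = 349 · 799.2 = 278900 N = 278.9 kN.

279 kN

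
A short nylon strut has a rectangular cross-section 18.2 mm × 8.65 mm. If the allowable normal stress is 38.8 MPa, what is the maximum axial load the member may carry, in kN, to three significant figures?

6.11 kN

A = 157.4 mm².
P_max = σ_allow · A = 38.8 · 157.4 = 6108 N = 6.108 kN.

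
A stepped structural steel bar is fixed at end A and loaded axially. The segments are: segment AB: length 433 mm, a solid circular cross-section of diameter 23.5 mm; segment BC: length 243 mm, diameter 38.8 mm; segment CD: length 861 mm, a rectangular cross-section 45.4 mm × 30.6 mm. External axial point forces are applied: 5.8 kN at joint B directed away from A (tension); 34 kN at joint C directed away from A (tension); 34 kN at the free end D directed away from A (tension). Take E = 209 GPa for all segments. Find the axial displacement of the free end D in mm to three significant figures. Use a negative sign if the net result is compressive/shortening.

0.520 mm

Internal axial forces (sectioning from the free end, tension +): N_CD = 34 kN, N_BC = 68 kN, N_AB = 73.8 kN.
A_AB = 433.7 mm².
A_BC = 1182 mm².
A_CD = 1389 mm².
δ_AB = 73800·433/(433.7·209000) = 0.3525 mm
δ_BC = 68000·243/(1182·209000) = 0.06687 mm
δ_CD = 34000·861/(1389·209000) = 0.1008 mm
δ = Σδ_i = 0.5202 mm.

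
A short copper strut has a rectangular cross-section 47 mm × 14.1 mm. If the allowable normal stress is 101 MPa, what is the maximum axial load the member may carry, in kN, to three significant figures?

A = 662.7 mm².
P_max = σ_allow · A = 101 · 662.7 = 66930 N = 66.93 kN.

66.9 kN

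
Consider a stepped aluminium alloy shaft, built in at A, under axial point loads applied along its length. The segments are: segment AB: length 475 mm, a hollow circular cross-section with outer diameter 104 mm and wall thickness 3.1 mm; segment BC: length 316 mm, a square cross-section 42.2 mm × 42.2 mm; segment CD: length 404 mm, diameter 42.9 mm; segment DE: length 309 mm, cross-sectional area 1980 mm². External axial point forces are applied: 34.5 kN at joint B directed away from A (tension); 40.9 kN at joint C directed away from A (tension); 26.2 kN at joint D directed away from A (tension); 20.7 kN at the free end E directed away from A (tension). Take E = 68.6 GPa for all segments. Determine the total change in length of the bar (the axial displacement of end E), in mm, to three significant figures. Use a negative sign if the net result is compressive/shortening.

Internal axial forces (sectioning from the free end, tension +): N_DE = 20.7 kN, N_CD = 46.9 kN, N_BC = 87.8 kN, N_AB = 122.3 kN.
A_AB = 982.7 mm².
A_BC = 1781 mm².
A_CD = 1445 mm².
δ_AB = 122300·475/(982.7·68600) = 0.8618 mm
δ_BC = 87800·316/(1781·68600) = 0.2271 mm
δ_CD = 46900·404/(1445·68600) = 0.1911 mm
δ_DE = 20700·309/(1980·68600) = 0.04709 mm
δ = Σδ_i = 1.327 mm.

1.33 mm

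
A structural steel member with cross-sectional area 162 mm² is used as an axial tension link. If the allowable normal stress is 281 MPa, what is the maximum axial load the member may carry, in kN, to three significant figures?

45.5 kN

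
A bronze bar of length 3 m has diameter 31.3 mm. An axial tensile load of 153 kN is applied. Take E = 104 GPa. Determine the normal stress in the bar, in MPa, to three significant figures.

199 MPa

A = 769.4 mm².
σ = N/A = 153000/769.4 = 198.8 MPa.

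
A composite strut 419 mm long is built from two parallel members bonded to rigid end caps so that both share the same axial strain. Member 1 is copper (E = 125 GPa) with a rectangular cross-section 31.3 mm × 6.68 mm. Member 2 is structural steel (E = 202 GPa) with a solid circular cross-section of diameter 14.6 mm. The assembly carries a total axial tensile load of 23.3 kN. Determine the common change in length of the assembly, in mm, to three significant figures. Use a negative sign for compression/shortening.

0.163 mm

A_1 = 209.1 mm².
A_2 = 167.4 mm².
Equal strain + equilibrium ⇒ each member carries load in proportion to AE: A₁E₁ = 26140000 N, A₂E₂ = 33820000 N, ΣAE = 59950000 N.
δ = PL/ΣAE = 23300·419/59950000 = 0.1628 mm.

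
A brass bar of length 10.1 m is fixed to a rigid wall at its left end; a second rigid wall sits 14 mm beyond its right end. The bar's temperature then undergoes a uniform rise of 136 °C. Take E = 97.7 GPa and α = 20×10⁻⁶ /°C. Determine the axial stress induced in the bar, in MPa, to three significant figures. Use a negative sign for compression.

Free thermal expansion αLΔT = 20e-6 · 10100 · 136 = 27.47 mm.
The walls engage after the gap closes; constrained expansion = 27.47 − 14 = 13.47 mm.
The walls impose strain ε = −(13.47)/10100 = -1.3339e-03; σ = Eε = 97700 · -1.3339e-03 = -130.3 MPa.

-130 MPa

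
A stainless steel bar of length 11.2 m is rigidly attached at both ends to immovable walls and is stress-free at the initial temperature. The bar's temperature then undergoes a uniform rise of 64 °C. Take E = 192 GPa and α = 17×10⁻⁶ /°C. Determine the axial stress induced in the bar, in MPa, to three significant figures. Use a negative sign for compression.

Free thermal expansion αLΔT = 17e-6 · 11200 · 64 = 12.19 mm.
The walls impose strain ε = −(12.19)/11200 = -1.0880e-03; σ = Eε = 192000 · -1.0880e-03 = -208.9 MPa.

-209 MPa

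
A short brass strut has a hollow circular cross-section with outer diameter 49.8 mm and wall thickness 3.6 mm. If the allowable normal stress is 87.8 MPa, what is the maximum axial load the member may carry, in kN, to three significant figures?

45.9 kN

A = 522.5 mm².
P_max = σ_allow · A = 87.8 · 522.5 = 45880 N = 45.88 kN.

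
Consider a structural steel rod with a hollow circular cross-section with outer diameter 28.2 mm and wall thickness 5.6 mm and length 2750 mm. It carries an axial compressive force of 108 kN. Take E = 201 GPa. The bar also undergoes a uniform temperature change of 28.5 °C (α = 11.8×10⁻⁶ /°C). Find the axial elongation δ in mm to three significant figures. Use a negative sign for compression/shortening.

A = 397.6 mm².
δ_mech = NL/(AE) = -108000·2750/(397.6·201000) = -3.716 mm.
δ_thermal = αLΔT = 11.8e-6·2750·28.5 = 0.9248 mm.
δ = δ_mech + δ_thermal = -2.792 mm.

-2.79 mm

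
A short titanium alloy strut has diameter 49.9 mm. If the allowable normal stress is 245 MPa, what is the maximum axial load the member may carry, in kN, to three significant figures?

A = 1956 mm².
P_max = σ_allow · A = 245 · 1956 = 479100 N = 479.1 kN.

479 kN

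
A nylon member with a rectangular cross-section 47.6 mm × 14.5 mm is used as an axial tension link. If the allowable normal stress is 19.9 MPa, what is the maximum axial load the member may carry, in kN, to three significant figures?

A = 690.2 mm².
P_max = σ_allow · A = 19.9 · 690.2 = 13730 N = 13.73 kN.

13.7 kN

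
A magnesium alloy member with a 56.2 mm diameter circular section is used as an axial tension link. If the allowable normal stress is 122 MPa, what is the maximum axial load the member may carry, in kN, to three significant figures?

303 kN

A = 2481 mm².
P_max = σ_allow · A = 122 · 2481 = 302600 N = 302.6 kN.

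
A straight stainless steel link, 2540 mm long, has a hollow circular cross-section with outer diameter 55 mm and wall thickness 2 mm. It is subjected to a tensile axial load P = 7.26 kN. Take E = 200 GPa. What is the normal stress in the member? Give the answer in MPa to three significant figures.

21.8 MPa

A = 333 mm².
σ = N/A = 7260/333 = 21.8 MPa.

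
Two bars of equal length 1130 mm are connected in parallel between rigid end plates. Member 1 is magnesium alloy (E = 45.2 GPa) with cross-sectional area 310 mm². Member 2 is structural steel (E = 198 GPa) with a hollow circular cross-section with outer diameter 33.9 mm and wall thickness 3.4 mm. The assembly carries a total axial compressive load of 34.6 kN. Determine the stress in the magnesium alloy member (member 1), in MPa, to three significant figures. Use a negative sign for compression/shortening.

A_2 = 325.8 mm².
Equal strain + equilibrium ⇒ each member carries load in proportion to AE: A₁E₁ = 14010000 N, A₂E₂ = 64510000 N, ΣAE = 78520000 N.
σ₁ = P·E₁/ΣAE = -34600·45200/78520000 = -19.92 MPa.

-19.9 MPa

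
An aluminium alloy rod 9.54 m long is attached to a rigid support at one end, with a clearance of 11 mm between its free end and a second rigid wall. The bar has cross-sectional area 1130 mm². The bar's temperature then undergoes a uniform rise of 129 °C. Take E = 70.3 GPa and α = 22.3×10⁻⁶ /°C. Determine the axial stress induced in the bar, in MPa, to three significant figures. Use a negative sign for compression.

Free thermal expansion αLΔT = 22.3e-6 · 9540 · 129 = 27.44 mm.
The walls engage after the gap closes; constrained expansion = 27.44 − 11 = 16.44 mm.
The walls impose strain ε = −(16.44)/9540 = -1.7237e-03; σ = Eε = 70300 · -1.7237e-03 = -121.2 MPa.

-121 MPa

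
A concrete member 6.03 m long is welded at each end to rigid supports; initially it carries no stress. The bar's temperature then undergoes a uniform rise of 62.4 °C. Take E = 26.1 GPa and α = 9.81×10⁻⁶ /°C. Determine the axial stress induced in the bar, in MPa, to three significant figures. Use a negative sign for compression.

-16.0 MPa

Free thermal expansion αLΔT = 9.81e-6 · 6030 · 62.4 = 3.691 mm.
The walls impose strain ε = −(3.691)/6030 = -6.1214e-04; σ = Eε = 26100 · -6.1214e-04 = -15.98 MPa.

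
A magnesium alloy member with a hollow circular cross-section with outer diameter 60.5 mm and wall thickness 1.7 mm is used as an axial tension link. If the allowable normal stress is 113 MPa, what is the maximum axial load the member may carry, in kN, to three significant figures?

35.5 kN

A = 314 mm².
P_max = σ_allow · A = 113 · 314 = 35490 N = 35.49 kN.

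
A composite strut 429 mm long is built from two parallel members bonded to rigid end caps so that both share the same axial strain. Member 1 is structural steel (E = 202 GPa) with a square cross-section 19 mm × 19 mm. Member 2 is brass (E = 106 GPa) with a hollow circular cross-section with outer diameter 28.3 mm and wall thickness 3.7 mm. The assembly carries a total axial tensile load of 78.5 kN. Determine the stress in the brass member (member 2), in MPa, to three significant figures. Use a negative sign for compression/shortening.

80.6 MPa

A_1 = 361 mm².
A_2 = 285.9 mm².
Equal strain + equilibrium ⇒ each member carries load in proportion to AE: A₁E₁ = 72920000 N, A₂E₂ = 30310000 N, ΣAE = 103200000 N.
σ₂ = P·E₂/ΣAE = 78500·106000/103200000 = 80.6 MPa.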